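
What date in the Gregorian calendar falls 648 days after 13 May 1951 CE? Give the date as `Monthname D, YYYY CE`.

February 19, 1953 CE

JDN of 13 May 1951 CE = 2433780.
2433780 + 648 = 2434428.
JDN 2434428 in the Gregorian calendar is February 19, 1953 CE.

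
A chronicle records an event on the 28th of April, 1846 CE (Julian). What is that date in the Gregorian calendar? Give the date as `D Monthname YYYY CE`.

10 May 1846 CE

For dates in this range the Gregorian date is 12 days ahead of the Julian.
28 April 1846 Julian + 12 days → 10 May 1846 Gregorian.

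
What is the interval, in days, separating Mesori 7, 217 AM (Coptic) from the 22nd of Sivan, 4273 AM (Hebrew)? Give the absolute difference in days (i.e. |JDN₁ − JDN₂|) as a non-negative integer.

4333

First date → JDN 1904260; second date → JDN 1908593.
The interval is |1904260 − 1908593| = 4333 days.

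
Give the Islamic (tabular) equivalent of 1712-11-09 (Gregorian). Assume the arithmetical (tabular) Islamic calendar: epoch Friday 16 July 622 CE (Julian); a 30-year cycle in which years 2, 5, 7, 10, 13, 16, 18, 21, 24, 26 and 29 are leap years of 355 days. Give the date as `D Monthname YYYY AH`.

9 Shawwal 1124 AH

Both dates share Julian Day Number 2346668; in the tabular Islamic calendar that is 9 Shawwal 1124 AH.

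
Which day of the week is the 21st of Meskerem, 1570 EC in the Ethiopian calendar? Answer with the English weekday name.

Wednesday

Equivalently 28 September 1577 Gregorian, JDN 2297318.
Since JDN mod 7 = 2 (0 = Monday), the day is Wednesday.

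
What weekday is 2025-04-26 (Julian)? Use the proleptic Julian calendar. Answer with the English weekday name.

Friday

Equivalently 9 May 2025 Gregorian, JDN 2460805.
2460805 ≡ 4 (mod 7); counting from Monday = 0 gives Friday.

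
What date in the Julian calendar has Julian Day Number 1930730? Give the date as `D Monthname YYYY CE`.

19 January 574 CE

JDN 1930730 is 21 January 574 in the proleptic Gregorian calendar.
In the Julian calendar that day is 19 January 574 CE.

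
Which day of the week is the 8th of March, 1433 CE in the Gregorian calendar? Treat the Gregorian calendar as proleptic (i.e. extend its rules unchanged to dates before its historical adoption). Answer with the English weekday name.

Friday

JDN 2244519 mod 7 = 4, and JDN 0 was a Monday, so this is a Friday.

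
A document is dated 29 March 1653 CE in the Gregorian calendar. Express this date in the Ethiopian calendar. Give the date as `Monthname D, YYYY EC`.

Megabit 23, 1645 EC

Both dates share Julian Day Number 2324894; in the Ethiopian calendar that is 23 Megabit 1645 EC.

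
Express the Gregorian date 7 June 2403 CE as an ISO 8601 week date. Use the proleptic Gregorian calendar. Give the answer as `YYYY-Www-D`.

The weekday is Saturday (ISO weekday 6).
That Saturday belongs to ISO week 23 of ISO year 2403.

2403-W23-6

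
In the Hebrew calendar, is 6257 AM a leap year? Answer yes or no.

Hebrew year 6257 is year 6 of its 19-year Metonic cycle; leap years are at positions 3, 6, 8, 11, 14, 17, 19, so it is a leap year (13 months).

yes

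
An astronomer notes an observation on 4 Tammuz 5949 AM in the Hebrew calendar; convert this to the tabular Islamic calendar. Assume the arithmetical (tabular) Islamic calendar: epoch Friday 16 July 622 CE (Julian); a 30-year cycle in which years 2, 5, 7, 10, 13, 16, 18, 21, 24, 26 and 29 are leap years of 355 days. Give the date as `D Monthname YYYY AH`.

5 Muharram 1616 AH

Julian Day Number of the source date = 2520746.
Converting JDN 2520746 to the tabular Islamic calendar gives 5 Muharram 1616 AH.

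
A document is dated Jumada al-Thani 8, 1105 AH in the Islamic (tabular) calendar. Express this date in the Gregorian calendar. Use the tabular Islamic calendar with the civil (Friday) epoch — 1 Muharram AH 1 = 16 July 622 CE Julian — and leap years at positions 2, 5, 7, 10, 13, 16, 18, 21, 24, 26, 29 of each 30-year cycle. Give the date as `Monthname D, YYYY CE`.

Julian Day Number of the source date = 2339816.
Converting JDN 2339816 to the Gregorian calendar gives 4 February 1694 CE.

February 4, 1694 CE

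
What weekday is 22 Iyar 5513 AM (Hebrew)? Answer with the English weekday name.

This is JDN 2361476 (26 May 1753 Gregorian).
Since JDN mod 7 = 5 (0 = Monday), the day is Saturday.

Saturday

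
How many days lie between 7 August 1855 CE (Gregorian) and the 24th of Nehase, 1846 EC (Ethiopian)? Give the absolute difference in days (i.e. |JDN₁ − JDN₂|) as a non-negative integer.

343

JDN of the first date = 2398803.
JDN of the second date = 2398460.
|2398460 − 2398803| = 343.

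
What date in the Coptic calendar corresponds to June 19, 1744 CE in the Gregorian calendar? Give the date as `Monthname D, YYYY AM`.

Both dates share Julian Day Number 2358213; in the Coptic calendar that is 14 Paoni 1460 AM.

Paoni 14, 1460 AM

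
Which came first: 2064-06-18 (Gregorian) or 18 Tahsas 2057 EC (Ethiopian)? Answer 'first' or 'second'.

first

The two dates have Julian Day Numbers 2475090 and 2475282 respectively.
Since 2475090 < 2475282, the first date comes first.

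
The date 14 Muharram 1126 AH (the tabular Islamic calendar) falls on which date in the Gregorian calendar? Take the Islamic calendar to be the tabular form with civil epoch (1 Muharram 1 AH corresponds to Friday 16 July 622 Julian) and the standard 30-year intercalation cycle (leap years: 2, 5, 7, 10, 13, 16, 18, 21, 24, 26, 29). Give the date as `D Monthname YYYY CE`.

Both dates share Julian Day Number 2347115; in the Gregorian calendar that is 30 January 1714 CE.

30 January 1714 CE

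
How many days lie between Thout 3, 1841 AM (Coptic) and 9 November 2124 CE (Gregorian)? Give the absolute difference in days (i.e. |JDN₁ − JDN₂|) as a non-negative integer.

56

JDN of the first date = 2497092.
JDN of the second date = 2497148.
|2497148 − 2497092| = 56.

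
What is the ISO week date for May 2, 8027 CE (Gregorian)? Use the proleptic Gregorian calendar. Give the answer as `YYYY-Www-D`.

8027-W17-7

The weekday is Sunday (ISO weekday 7).
That Sunday belongs to ISO week 17 of ISO year 8027.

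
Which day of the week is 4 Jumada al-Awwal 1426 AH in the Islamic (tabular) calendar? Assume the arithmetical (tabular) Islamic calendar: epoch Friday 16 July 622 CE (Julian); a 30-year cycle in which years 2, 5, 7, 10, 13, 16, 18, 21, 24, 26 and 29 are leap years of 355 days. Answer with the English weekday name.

Equivalently 11 June 2005 Gregorian, JDN 2453533.
2453533 ≡ 5 (mod 7); counting from Monday = 0 gives Saturday.

Saturday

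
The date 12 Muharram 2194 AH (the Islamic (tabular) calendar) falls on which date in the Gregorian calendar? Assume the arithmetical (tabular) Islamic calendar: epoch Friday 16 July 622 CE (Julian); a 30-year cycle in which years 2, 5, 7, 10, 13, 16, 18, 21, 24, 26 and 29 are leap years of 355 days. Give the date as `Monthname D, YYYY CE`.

April 11, 2750 CE

Both dates share Julian Day Number 2725577; in the Gregorian calendar that is 11 April 2750 CE.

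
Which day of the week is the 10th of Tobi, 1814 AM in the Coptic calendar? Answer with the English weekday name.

Equivalently 18 January 2098 Gregorian, JDN 2487357.
2487357 ≡ 5 (mod 7); counting from Monday = 0 gives Saturday.

Saturday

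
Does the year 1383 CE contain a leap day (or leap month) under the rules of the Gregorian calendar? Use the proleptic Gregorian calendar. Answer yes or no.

1383 is not divisible by 4, so it is a common year.

no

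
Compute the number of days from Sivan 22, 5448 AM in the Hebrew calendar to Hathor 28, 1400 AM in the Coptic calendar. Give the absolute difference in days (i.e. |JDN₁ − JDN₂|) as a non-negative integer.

JDN of the first date = 2337761.
JDN of the second date = 2336102.
|2336102 − 2337761| = 1659.

1659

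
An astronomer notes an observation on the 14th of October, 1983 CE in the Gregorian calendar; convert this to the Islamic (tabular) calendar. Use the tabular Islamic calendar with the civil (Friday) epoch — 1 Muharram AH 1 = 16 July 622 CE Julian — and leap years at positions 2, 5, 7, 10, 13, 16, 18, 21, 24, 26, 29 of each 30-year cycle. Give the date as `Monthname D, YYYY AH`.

Julian Day Number of the source date = 2445622.
Converting JDN 2445622 to the tabular Islamic calendar gives 7 Muharram 1404 AH.

Muharram 7, 1404 AH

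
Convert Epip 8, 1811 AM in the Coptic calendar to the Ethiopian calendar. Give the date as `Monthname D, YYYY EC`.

Hamle 8, 2087 EC

Julian Day Number of the source date = 2486439.
Converting JDN 2486439 to the Ethiopian calendar gives 8 Hamle 2087 EC.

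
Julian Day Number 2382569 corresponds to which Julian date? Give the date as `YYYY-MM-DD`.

1811-02-13

JDN 2382569 is 25 February 1811 in the Gregorian calendar.
In the Julian calendar that day is 1811-02-13.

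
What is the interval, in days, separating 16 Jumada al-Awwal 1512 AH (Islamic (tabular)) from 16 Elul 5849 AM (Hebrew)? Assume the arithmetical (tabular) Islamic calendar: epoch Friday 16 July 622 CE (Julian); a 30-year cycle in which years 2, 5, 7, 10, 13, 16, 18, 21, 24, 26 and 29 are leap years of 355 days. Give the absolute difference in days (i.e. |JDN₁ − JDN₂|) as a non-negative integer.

First date → JDN 2484021; second date → JDN 2484286.
The interval is |2484021 − 2484286| = 265 days.

265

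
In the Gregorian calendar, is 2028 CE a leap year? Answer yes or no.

yes

2028 is divisible by 4 and not by 100, so it is a leap year.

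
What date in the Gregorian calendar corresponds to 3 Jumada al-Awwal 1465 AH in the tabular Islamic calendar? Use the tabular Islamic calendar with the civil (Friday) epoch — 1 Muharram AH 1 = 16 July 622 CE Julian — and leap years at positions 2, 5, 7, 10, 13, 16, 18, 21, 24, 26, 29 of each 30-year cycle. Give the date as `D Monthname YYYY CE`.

Both dates share Julian Day Number 2467353; in the Gregorian calendar that is 13 April 2043 CE.

13 April 2043 CE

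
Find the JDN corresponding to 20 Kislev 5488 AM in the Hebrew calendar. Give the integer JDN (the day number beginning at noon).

2352170

In the Gregorian calendar the same day is 3 December 1727.
JDN 2299161 is 15 October 1582 CE (Gregorian); the target day is +53009 days from there, so JDN = 2352170.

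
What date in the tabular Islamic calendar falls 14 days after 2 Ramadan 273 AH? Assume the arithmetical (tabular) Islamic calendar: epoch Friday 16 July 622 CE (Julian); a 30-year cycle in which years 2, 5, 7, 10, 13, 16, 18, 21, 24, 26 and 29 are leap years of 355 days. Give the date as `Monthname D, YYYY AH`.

Ramadan 16, 273 AH

Counting 14 days forward from JDN 2045065 reaches JDN 2045079, which is Ramadan 16, 273 AH.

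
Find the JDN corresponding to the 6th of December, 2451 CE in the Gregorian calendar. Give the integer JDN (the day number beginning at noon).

JDN 2299161 is 15 October 1582 CE (Gregorian); the target day is +317448 days from there, so JDN = 2616609.

2616609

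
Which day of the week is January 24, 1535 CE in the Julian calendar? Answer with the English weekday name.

Equivalently 3 February 1535 Gregorian, JDN 2281740.
2281740 ≡ 6 (mod 7); counting from Monday = 0 gives Sunday.

Sunday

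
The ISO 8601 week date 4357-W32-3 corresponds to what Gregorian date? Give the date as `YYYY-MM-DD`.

ISO week 1 of 4357 is the week containing the first Thursday of 4357.
Week 32, day 3 (Wednesday) lands on 4357-08-07.

4357-08-07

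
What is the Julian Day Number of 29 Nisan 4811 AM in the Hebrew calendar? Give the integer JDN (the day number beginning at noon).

Equivalently 19 April 1051 (proleptic Gregorian).
JDN 2299161 is 15 October 1582 CE (Gregorian); the target day is −194123 days from there, so JDN = 2105038.

2105038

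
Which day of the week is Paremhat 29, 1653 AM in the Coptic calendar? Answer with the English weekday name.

In the Gregorian calendar this is 7 April 1937 (JDN 2428631).
JDN 2428631 mod 7 = 2, and JDN 0 was a Monday, so this is a Wednesday.

Wednesday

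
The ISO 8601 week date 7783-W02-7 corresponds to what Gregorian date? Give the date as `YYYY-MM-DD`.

ISO week 1 of 7783 is the week containing the first Thursday of 7783.
Week 2, day 7 (Sunday) lands on 7783-01-12.

7783-01-12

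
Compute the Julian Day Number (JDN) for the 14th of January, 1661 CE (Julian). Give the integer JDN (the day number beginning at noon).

Equivalently 24 January 1661 (Gregorian).
JDN 2400001 is 17 November 1858 CE (Gregorian), MJD 0; the target day is −72249 days from there, so JDN = 2327752.

2327752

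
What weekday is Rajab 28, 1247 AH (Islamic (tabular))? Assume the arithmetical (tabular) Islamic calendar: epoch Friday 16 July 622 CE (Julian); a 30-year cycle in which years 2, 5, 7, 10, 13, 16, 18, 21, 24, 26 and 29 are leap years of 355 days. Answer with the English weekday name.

In the Gregorian calendar this is 2 January 1832 (JDN 2390185).
JDN 2390185 mod 7 = 0, and JDN 0 was a Monday, so this is a Monday.

Monday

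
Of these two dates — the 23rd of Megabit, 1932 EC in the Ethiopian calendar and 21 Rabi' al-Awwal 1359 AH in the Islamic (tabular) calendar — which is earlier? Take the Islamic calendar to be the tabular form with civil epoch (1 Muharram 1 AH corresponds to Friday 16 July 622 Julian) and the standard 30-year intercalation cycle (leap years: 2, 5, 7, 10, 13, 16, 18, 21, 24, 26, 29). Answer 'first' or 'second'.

first

The two dates have Julian Day Numbers 2429721 and 2429749 respectively.
Since 2429721 < 2429749, the first date comes first.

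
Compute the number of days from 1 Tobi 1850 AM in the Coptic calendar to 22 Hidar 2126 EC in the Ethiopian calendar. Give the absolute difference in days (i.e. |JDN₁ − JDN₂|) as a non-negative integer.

JDN of the first date = 2500497.
JDN of the second date = 2500458.
|2500458 − 2500497| = 39.

39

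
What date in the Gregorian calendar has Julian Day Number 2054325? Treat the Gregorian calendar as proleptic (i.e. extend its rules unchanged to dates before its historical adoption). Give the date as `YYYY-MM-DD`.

Counting from JDN 2299161 = 15 Oct 1582 gives an offset of -244836 days.

0912-06-13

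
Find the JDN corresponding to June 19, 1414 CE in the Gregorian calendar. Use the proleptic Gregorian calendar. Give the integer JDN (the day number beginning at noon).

2237682

JDN 2299161 is 15 October 1582 CE (Gregorian); the target day is −61479 days from there, so JDN = 2237682.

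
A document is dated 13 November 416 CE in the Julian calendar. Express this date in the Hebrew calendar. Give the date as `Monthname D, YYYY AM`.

Kislev 6, 4177 AM

Julian Day Number of the source date = 1873319.
Converting JDN 1873319 to the Hebrew calendar gives 6 Kislev 4177 AM.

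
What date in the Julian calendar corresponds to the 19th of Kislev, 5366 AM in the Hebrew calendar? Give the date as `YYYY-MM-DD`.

1605-11-19

The source date corresponds to 29 November 1605 in the Gregorian calendar (JDN 2307607).
That day falls on 19 November 1605 CE in the Julian calendar.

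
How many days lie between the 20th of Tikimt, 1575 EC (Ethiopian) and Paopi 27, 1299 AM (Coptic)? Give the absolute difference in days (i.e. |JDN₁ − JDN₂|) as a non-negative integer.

7

JDN of the first date = 2299173.
JDN of the second date = 2299180.
|2299180 − 2299173| = 7.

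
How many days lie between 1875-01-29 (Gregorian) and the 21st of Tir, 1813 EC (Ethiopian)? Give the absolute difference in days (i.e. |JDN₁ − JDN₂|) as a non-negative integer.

First date → JDN 2405918; second date → JDN 2386194.
The interval is |2405918 − 2386194| = 19724 days.

19724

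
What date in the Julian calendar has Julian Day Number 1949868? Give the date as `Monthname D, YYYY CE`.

The proleptic Gregorian equivalent of JDN 1949868 is 16 June 626.
In the Julian calendar that day is June 13, 626 CE.

June 13, 626 CE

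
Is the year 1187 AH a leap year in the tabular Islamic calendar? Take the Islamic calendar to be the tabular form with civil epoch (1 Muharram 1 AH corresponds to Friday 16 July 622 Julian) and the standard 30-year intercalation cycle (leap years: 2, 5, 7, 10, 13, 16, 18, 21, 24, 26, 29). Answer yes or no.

no

Year 1187 AH is year 17 of its 30-year cycle; leap positions are 2, 5, 7, 10, 13, 16, 18, 21, 24, 26, 29, so it is a common year (354 days).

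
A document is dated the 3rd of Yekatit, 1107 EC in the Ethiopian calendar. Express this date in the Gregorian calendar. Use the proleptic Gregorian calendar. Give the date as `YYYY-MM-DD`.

Julian Day Number of the source date = 2128339.
Converting JDN 2128339 to the Gregorian calendar gives 4 February 1115 CE.

1115-02-04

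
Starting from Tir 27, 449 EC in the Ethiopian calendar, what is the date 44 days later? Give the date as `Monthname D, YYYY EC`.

Megabit 11, 449 EC

JDN of Tir 27, 449 EC = 1887999.
1887999 + 44 = 1888043.
JDN 1888043 in the Ethiopian calendar is Megabit 11, 449 EC.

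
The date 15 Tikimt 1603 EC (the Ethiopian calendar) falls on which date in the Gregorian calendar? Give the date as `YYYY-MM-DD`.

Julian Day Number of the source date = 2309395.
Converting JDN 2309395 to the Gregorian calendar gives 22 October 1610 CE.

1610-10-22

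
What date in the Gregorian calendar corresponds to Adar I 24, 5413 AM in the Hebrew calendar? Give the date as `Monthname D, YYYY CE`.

February 21, 1653 CE

Julian Day Number of the source date = 2324858.
Converting JDN 2324858 to the Gregorian calendar gives 21 February 1653 CE.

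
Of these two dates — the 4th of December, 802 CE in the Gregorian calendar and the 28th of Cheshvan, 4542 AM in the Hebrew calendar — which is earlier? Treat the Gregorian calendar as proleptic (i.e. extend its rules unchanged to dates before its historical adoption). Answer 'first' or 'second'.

First date → JDN 2014322; second date → JDN 2006642.
JDN 2006642 < JDN 2014322, so the second date is earlier.

second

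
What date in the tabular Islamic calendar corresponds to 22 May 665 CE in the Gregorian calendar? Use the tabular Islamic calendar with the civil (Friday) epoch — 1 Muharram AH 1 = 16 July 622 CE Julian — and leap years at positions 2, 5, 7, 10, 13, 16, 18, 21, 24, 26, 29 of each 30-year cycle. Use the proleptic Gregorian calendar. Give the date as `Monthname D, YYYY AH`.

Julian Day Number of the source date = 1964088.
Converting JDN 1964088 to the tabular Islamic calendar gives 27 Safar 45 AH.

Safar 27, 45 AH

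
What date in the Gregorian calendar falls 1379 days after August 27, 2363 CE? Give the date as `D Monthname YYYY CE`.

6 June 2367 CE

JDN of August 27, 2363 CE = 2584366.
2584366 + 1379 = 2585745.
JDN 2585745 in the Gregorian calendar is 6 June 2367 CE.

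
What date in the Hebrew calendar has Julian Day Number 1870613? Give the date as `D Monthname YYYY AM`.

The proleptic Gregorian equivalent of JDN 1870613 is 18 June 409.
In the Hebrew calendar that day is 17 Sivan 4169 AM.

17 Sivan 4169 AM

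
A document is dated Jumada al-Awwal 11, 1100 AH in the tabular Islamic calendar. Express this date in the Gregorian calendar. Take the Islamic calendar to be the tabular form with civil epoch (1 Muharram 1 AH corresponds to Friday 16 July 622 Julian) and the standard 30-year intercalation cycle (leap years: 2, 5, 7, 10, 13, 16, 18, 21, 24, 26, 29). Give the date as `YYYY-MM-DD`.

Both dates share Julian Day Number 2338017; in the Gregorian calendar that is 3 March 1689 CE.

1689-03-03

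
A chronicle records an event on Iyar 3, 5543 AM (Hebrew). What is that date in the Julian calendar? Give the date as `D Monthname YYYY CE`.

Both dates share Julian Day Number 2372412; in the Julian calendar that is 24 April 1783 CE.

24 April 1783 CE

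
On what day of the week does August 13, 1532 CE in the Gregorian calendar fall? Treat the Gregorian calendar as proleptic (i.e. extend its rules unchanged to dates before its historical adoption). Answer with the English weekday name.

Saturday

Since JDN mod 7 = 5 (0 = Monday), the day is Saturday.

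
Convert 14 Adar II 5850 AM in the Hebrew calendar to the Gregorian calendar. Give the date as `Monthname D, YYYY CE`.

March 16, 2090 CE

Both dates share Julian Day Number 2484492; in the Gregorian calendar that is 16 March 2090 CE.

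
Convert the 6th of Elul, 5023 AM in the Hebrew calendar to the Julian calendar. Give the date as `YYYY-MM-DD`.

1263-08-13

Julian Day Number of the source date = 2182593.
Converting JDN 2182593 to the Julian calendar gives 13 August 1263 CE.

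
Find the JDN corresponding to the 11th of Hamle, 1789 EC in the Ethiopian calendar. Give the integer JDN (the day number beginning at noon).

Equivalently 16 July 1797 (Gregorian).
JDN 2400001 is 17 November 1858 CE (Gregorian), MJD 0; the target day is −22403 days from there, so JDN = 2377598.

2377598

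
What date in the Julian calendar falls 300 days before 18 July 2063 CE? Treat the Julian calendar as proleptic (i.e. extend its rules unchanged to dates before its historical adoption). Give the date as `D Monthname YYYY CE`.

21 September 2062 CE

JDN of 18 July 2063 CE = 2474767.
2474767 − 300 = 2474467.
JDN 2474467 in the Julian calendar is 21 September 2062 CE.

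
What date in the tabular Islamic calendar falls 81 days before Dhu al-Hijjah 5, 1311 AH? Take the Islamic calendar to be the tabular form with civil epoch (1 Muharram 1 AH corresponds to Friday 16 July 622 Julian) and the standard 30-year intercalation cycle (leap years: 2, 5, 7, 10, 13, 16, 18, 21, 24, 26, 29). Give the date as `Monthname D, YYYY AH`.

Ramadan 13, 1311 AH

The starting date is JDN 2412989; 2412989 − 81 = 2412908.
JDN 2412908 corresponds to Ramadan 13, 1311 AH.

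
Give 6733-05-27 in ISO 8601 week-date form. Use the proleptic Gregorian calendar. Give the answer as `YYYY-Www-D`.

6733-W21-6

The weekday is Saturday (ISO weekday 6).
That Saturday belongs to ISO week 21 of ISO year 6733.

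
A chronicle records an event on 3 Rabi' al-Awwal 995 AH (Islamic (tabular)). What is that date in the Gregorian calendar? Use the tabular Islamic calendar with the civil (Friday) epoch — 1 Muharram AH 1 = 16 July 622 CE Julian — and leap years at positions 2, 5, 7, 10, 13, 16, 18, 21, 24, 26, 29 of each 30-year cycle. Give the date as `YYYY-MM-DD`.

Both dates share Julian Day Number 2300741; in the Gregorian calendar that is 11 February 1587 CE.

1587-02-11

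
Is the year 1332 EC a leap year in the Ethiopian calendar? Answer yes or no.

1332 mod 4 = 0; in the Ethiopian calendar a year is leap when year mod 4 = 3, so it is a common year.

no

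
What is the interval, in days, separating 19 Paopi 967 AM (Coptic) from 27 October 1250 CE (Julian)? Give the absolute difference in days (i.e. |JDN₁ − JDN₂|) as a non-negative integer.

11

JDN of the first date = 2177909.
JDN of the second date = 2177920.
|2177920 − 2177909| = 11.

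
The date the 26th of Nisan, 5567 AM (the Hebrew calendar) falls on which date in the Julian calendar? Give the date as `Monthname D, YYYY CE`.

April 22, 1807 CE

Julian Day Number of the source date = 2381176.
Converting JDN 2381176 to the Julian calendar gives 22 April 1807 CE.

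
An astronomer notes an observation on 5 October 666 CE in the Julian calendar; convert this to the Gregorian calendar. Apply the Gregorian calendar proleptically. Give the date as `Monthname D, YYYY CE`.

October 8, 666 CE

At this point the Julian calendar is 3 days behind the Gregorian.
5 October 666 Julian + 3 days → 8 October 666 Gregorian.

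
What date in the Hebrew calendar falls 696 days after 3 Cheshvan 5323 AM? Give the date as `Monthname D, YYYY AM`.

Elul 20, 5324 AM

The starting date is JDN 2291853; 2291853 + 696 = 2292549.
JDN 2292549 corresponds to Elul 20, 5324 AM.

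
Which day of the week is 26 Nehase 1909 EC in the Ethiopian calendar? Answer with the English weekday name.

Saturday

This is JDN 2421473 (1 September 1917 Gregorian).
2421473 ≡ 5 (mod 7); counting from Monday = 0 gives Saturday.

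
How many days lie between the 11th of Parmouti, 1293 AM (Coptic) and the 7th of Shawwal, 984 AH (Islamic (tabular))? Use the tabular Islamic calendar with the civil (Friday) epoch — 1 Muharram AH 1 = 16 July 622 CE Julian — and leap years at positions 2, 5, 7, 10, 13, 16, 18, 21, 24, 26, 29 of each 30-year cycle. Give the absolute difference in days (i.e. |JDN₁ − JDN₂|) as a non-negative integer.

JDN of the first date = 2297153.
JDN of the second date = 2297054.
|2297054 − 2297153| = 99.

99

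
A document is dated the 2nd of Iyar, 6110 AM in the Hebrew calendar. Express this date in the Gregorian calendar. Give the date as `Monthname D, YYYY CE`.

May 10, 2350 CE

Both dates share Julian Day Number 2579509; in the Gregorian calendar that is 10 May 2350 CE.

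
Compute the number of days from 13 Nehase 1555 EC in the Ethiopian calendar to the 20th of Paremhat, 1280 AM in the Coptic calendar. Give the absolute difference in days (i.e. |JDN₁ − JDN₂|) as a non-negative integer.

JDN of the first date = 2292161.
JDN of the second date = 2292384.
|2292384 − 2292161| = 223.

223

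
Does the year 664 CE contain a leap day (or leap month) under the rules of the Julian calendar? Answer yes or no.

664 mod 4 = 0, so it is a leap year in the Julian calendar.

yes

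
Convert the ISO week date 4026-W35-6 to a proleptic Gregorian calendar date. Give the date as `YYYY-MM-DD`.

4026-08-29

ISO week 1 of 4026 is the week containing the first Thursday of 4026.
Week 35, day 6 (Saturday) lands on 4026-08-29.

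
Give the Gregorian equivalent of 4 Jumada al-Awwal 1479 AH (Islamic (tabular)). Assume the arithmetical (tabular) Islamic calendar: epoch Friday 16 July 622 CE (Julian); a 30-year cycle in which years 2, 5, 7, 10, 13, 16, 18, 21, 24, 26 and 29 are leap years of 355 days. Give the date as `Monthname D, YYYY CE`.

November 12, 2056 CE

Julian Day Number of the source date = 2472315.
Converting JDN 2472315 to the Gregorian calendar gives 12 November 2056 CE.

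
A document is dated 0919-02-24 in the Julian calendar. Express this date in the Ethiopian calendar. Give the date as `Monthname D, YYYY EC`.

Yekatit 30, 911 EC

Both dates share Julian Day Number 2056777; in the Ethiopian calendar that is 30 Yekatit 911 EC.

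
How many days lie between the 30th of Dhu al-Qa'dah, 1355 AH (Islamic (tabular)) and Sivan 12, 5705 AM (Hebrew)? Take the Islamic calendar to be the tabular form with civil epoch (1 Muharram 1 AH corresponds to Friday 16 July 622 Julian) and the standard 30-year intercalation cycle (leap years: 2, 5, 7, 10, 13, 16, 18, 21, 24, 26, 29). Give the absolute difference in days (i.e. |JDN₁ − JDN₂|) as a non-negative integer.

JDN of the first date = 2428576.
JDN of the second date = 2431600.
|2431600 − 2428576| = 3024.

3024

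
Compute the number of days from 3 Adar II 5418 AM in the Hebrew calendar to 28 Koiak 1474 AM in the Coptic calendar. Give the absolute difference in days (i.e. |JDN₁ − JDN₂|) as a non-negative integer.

36461

First date → JDN 2326699; second date → JDN 2363160.
The interval is |2326699 − 2363160| = 36461 days.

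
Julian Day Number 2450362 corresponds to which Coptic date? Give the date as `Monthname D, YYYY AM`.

JDN 2450362 is 5 October 1996 in the Gregorian calendar.
In the Coptic calendar that day is Thout 25, 1713 AM.

Thout 25, 1713 AM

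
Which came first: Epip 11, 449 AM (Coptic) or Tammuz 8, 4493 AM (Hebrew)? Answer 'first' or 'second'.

First date → JDN 1988972; second date → JDN 1988962.
JDN 1988962 < JDN 1988972, so the second date is earlier.

second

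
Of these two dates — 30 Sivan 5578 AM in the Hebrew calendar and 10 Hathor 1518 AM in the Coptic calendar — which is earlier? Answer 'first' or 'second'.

second

Converting both to JDN: 2385255 vs 2379183; the smaller is the second.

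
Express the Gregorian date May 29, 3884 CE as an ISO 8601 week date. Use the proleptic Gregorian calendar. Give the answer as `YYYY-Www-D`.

3884-W22-4

The weekday is Thursday (ISO weekday 4).
That Thursday belongs to ISO week 22 of ISO year 3884.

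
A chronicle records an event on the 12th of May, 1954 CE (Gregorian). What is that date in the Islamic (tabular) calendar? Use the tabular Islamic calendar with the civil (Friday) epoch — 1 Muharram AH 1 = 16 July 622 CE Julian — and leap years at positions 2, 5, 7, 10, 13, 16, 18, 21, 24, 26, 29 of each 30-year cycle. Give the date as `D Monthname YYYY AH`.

Both dates share Julian Day Number 2434875; in the tabular Islamic calendar that is 9 Ramadan 1373 AH.

9 Ramadan 1373 AH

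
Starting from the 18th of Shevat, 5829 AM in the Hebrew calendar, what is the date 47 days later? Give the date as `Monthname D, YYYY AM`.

Nisan 6, 5829 AM

Counting 47 days forward from JDN 2476787 reaches JDN 2476834, which is Nisan 6, 5829 AM.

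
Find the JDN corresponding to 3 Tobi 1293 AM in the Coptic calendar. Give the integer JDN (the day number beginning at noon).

2297055

Equivalently 8 January 1577 (proleptic Gregorian).
JDN 2451545 is 1 January 2000 CE (Gregorian); the target day is −154490 days from there, so JDN = 2297055.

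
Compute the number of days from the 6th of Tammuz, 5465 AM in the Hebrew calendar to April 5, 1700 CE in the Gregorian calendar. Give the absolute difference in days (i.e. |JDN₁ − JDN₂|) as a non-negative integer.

JDN of the first date = 2343977.
JDN of the second date = 2342067.
|2342067 − 2343977| = 1910.

1910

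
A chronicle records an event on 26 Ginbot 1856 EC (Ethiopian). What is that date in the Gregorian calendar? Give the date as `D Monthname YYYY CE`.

2 June 1864 CE

Julian Day Number of the source date = 2402025.
Converting JDN 2402025 to the Gregorian calendar gives 2 June 1864 CE.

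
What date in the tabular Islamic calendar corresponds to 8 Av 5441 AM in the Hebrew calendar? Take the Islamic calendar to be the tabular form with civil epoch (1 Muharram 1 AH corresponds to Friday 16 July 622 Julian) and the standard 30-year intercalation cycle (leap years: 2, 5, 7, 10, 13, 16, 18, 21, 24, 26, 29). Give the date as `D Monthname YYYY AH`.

Both dates share Julian Day Number 2335237; in the tabular Islamic calendar that is 7 Rajab 1092 AH.

7 Rajab 1092 AH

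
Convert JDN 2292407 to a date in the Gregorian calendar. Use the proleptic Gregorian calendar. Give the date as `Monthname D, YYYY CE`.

April 18, 1564 CE

JDN 2451545 is 1 Jan 2000; 2292407 is −159138 days from there.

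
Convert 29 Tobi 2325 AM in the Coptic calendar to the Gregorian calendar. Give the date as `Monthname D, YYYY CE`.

Both dates share Julian Day Number 2674019; in the Gregorian calendar that is 11 February 2609 CE.

February 11, 2609 CE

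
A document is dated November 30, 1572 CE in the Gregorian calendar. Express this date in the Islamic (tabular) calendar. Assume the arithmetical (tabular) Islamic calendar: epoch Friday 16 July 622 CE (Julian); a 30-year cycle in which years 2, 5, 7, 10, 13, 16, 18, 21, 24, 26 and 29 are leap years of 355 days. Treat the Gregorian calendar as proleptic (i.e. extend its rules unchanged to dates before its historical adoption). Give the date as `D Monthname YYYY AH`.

14 Rajab 980 AH

Julian Day Number of the source date = 2295555.
Converting JDN 2295555 to the tabular Islamic calendar gives 14 Rajab 980 AH.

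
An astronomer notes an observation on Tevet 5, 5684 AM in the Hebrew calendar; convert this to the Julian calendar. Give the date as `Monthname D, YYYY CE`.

November 30, 1923 CE

Julian Day Number of the source date = 2423767.
Converting JDN 2423767 to the Julian calendar gives 30 November 1923 CE.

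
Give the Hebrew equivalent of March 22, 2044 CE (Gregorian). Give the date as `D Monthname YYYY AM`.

23 Adar 5804 AM

Both dates share Julian Day Number 2467697; in the Hebrew calendar that is 23 Adar 5804 AM.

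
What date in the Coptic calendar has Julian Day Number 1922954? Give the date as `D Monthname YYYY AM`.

8 Paopi 269 AM

JDN 1922954 is 7 October 552 in the proleptic Gregorian calendar.
In the Coptic calendar that day is 8 Paopi 269 AM.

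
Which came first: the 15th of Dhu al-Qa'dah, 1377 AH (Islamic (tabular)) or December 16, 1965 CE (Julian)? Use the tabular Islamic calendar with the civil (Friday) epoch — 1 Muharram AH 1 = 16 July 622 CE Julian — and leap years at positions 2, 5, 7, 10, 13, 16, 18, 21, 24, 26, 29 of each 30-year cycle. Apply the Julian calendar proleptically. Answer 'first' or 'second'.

first

Converting both to JDN: 2436358 vs 2439124; the smaller is the first.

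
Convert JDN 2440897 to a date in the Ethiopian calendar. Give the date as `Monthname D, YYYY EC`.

JDN 2440897 is 6 November 1970 in the Gregorian calendar.
In the Ethiopian calendar that day is Tikimt 27, 1963 EC.

Tikimt 27, 1963 EC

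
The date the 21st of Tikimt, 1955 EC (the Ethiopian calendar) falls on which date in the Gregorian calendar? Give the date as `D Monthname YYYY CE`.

Julian Day Number of the source date = 2437969.
Converting JDN 2437969 to the Gregorian calendar gives 31 October 1962 CE.

31 October 1962 CE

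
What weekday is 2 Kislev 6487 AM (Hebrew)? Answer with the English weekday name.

Friday

Equivalently 19 November 2726 Gregorian, JDN 2717033.
JDN 2717033 mod 7 = 4, and JDN 0 was a Monday, so this is a Friday.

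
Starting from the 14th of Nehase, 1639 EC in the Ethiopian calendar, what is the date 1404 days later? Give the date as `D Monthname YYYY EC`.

JDN of the 14th of Nehase, 1639 EC = 2322843.
2322843 + 1404 = 2324247.
JDN 2324247 in the Ethiopian calendar is 17 Sene 1643 EC.

17 Sene 1643 EC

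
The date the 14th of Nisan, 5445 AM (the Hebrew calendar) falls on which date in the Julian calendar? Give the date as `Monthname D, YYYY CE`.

April 8, 1685 CE

Both dates share Julian Day Number 2336602; in the Julian calendar that is 8 April 1685 CE.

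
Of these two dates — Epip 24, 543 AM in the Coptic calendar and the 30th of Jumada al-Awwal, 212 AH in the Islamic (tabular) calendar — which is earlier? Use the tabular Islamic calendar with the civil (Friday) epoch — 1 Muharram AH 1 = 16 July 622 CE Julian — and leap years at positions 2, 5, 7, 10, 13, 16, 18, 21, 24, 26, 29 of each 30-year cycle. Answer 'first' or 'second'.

Converting both to JDN: 2023318 vs 2023358; the smaller is the first.

first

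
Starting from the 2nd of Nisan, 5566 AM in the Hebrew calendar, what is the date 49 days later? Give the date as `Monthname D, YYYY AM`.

Iyar 21, 5566 AM

Counting 49 days forward from JDN 2380767 reaches JDN 2380816, which is Iyar 21, 5566 AM.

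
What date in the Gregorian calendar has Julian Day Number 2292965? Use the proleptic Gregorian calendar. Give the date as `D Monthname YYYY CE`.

Counting from JDN 2299161 = 15 Oct 1582 gives an offset of -6196 days.

28 October 1565 CE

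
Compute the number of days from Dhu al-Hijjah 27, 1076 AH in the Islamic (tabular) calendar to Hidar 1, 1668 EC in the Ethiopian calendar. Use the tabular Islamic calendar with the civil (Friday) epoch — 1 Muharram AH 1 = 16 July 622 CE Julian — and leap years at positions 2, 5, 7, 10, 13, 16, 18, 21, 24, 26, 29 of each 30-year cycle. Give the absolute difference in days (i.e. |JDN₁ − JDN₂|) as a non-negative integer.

3418

JDN of the first date = 2329735.
JDN of the second date = 2333153.
|2333153 − 2329735| = 3418.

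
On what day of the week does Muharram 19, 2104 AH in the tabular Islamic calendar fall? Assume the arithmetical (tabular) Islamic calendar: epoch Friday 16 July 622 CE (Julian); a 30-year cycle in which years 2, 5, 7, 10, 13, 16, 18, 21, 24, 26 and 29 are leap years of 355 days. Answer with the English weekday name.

Monday

In the Gregorian calendar this is 22 December 2662 (JDN 2693691).
JDN 2693691 mod 7 = 0, and JDN 0 was a Monday, so this is a Monday.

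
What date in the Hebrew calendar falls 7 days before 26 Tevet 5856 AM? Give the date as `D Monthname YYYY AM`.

Counting 7 days back from JDN 2486629 reaches JDN 2486622, which is 19 Tevet 5856 AM.

19 Tevet 5856 AM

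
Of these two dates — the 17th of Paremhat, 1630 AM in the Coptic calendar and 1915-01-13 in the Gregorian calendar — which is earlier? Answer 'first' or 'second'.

first

First date → JDN 2420218; second date → JDN 2420511.
JDN 2420218 < JDN 2420511, so the first date is earlier.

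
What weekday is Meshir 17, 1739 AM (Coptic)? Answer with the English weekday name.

Friday

In the Gregorian calendar this is 24 February 2023 (JDN 2460000).
Since JDN mod 7 = 4 (0 = Monday), the day is Friday.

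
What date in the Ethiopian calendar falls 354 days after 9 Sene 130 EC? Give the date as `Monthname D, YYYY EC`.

Ginbot 28, 131 EC

The starting date is JDN 1771616; 1771616 + 354 = 1771970.
JDN 1771970 corresponds to Ginbot 28, 131 EC.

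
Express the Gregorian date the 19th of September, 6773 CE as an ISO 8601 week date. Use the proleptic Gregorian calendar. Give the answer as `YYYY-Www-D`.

The weekday is Wednesday (ISO weekday 3).
That Wednesday belongs to ISO week 38 of ISO year 6773.

6773-W38-3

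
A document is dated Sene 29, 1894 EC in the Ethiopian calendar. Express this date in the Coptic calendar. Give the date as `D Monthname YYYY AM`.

Both dates share Julian Day Number 2415937; in the Coptic calendar that is 29 Paoni 1618 AM.

29 Paoni 1618 AM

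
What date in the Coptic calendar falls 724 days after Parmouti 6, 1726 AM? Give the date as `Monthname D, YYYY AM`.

Counting 724 days forward from JDN 2455301 reaches JDN 2456025, which is Paremhat 29, 1728 AM.

Paremhat 29, 1728 AM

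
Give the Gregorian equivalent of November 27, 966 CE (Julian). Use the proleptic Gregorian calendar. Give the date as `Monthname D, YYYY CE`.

At this point the Julian calendar is 5 days behind the Gregorian.
27 November 966 Julian + 5 days → 2 December 966 Gregorian.

December 2, 966 CE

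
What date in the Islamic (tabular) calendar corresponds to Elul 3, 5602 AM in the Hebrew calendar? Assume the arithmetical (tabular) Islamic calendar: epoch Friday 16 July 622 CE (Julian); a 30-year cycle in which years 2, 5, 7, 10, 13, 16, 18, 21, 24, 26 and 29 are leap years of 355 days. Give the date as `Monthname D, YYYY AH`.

Both dates share Julian Day Number 2394057; in the tabular Islamic calendar that is 2 Rajab 1258 AH.

Rajab 2, 1258 AH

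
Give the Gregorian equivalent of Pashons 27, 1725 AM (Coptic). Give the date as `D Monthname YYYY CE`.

Julian Day Number of the source date = 2454987.
Converting JDN 2454987 to the Gregorian calendar gives 4 June 2009 CE.

4 June 2009 CE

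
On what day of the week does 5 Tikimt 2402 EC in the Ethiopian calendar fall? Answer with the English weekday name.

Sunday

In the Gregorian calendar this is 18 October 2409 (JDN 2601220).
JDN 2601220 mod 7 = 6, and JDN 0 was a Monday, so this is a Sunday.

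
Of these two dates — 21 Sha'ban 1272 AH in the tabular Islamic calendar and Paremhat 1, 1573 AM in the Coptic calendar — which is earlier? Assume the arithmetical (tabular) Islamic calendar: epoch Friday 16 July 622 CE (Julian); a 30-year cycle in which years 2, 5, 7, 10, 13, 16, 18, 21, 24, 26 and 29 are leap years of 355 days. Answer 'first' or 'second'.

First date → JDN 2399067; second date → JDN 2399383.
JDN 2399067 < JDN 2399383, so the first date is earlier.

first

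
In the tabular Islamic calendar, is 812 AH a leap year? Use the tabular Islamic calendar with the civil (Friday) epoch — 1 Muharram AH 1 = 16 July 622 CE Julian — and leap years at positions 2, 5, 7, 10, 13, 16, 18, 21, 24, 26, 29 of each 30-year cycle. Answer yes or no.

Year 812 AH is year 2 of its 30-year cycle; leap positions are 2, 5, 7, 10, 13, 16, 18, 21, 24, 26, 29, so it is a leap year (355 days).

yes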